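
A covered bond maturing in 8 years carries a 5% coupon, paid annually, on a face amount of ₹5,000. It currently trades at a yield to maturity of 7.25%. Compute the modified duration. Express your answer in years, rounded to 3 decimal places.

6.230 years

Periodic yield y = 0.0725. First find Macaulay duration:
  t   CF        PV=CF/(1+0.0725)^t    t·PV
  1       250.00       233.1002       233.1002
  2       250.00       217.3429       434.6857
  3       250.00       202.6507       607.9521
  4       250.00       188.9517       755.8068
  5       250.00       176.1787       880.8937
  6       250.00       164.2692       985.6153
  7       250.00       153.1648     1,072.1534
  8     5,250.00     2,999.0306    23,992.2448
  Σ                  4,334.6888    28,962.4521
P = 4,334.6888; Macaulay duration = 28,962.4521 / 4,334.6888 = 6.68155 years.
Modified duration = D_Mac / (1 + y) = 6.68155 / 1.0725 = 6.22989 years.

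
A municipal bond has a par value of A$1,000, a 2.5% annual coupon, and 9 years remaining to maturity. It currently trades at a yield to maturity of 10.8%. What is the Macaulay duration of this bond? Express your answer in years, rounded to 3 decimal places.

Periodic yield y = 0.108. Discount each cash flow and weight by its year:
  t   CF        PV=CF/(1+0.108)^t    t·PV
  1        25.00        22.5632        22.5632
  2        25.00        20.3639        40.7278
  3        25.00        18.3790        55.1369
  4        25.00        16.5875        66.3500
  5        25.00        14.9707        74.8533
  6        25.00        13.5114        81.0686
  7        25.00        12.1944        85.3610
  8        25.00        11.0058        88.0465
  9     1,025.00       407.2546     3,665.2916
  Σ                    536.8305     4,179.3988
Price P = Σ PV = 536.8305.
Macaulay duration = Σ(t·PV) / P = 4,179.3988 / 536.8305 = 7.78532 years.

7.785 years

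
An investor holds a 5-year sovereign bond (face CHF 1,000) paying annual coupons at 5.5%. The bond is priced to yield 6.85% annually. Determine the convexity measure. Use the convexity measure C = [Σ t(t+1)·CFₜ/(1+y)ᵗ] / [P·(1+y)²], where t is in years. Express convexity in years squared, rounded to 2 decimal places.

22.72

With y = 0.0685:
  t   CF        PV=CF/(1+0.0685)^t    t·PV        t(t+1)·PV
  1        55.00        51.4740        51.4740         102.9481
  2        55.00        48.1741        96.3482         289.0446
  3        55.00        45.0857       135.2572         541.0288
  4        55.00        42.1953       168.7814         843.9070
  5     1,055.00       757.4951     3,787.4755      22,724.8530
  Σ                    944.4243     4,239.3363      24,501.7814
P = 944.4243.
Convexity = Σ t(t+1)·PV / [P·(1+y)²] = 24,501.7814 / (944.4243 × 1.141692) = 22.72383.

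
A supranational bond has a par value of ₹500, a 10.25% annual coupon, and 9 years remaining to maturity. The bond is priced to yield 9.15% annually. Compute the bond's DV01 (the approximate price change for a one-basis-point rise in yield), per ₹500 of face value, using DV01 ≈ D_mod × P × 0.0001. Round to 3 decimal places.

₹0.311

Periodic yield y = 0.0915.
  t   CF        PV=CF/(1+0.0915)^t    t·PV
  1        51.25        46.9537        46.9537
  2        51.25        43.0176        86.0352
  3        51.25        39.4115       118.2344
  4        51.25        36.1076       144.4305
  5        51.25        33.0807       165.4037
  6        51.25        30.3076       181.8456
  7        51.25        27.7669       194.3684
  8        51.25        25.4392       203.5138
  9       551.25       250.6888     2,256.1993
  Σ                    532.7737     3,396.9846
P = 532.7737; D_Mac = 6.37604 yrs; D_mod = 5.84154 yrs.
DV01 ≈ 5.84154 × 532.7737 × 0.0001 = 0.311222.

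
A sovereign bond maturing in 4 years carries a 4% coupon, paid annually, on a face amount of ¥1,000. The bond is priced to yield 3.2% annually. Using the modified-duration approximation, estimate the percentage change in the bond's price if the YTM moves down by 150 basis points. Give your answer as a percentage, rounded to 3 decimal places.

+5.492%

Periodic yield y = 0.032. Modified duration first:
  t   CF        PV=CF/(1+0.032)^t    t·PV
  1        40.00        38.7597        38.7597
  2        40.00        37.5578        75.1157
  3        40.00        36.3933       109.1798
  4     1,040.00       916.8843     3,667.5373
  Σ                  1,029.5951     3,890.5924
P = 1,029.5951; D_Mac = 3.77876 yrs; D_mod = 3.77876/(1+0.032) = 3.66159 yrs.
ΔP/P ≈ -D_mod · Δy = -3.66159 × (-0.015) = +0.054924 = +5.4924%.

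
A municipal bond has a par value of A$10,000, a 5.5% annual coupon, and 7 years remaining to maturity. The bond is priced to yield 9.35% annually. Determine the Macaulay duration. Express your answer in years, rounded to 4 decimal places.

Periodic yield y = 0.0935. Discount each cash flow and weight by its year:
  t   CF        PV=CF/(1+0.0935)^t    t·PV
  1       550.00       502.9721       502.9721
  2       550.00       459.9653       919.9307
  3       550.00       420.6359     1,261.9077
  4       550.00       384.6693     1,538.6772
  5       550.00       351.7781     1,758.8903
  6       550.00       321.6992     1,930.1951
  7    10,550.00     5,643.1416    39,501.9912
  Σ                  8,084.8615    47,414.5644
Price P = Σ PV = 8,084.8615.
Macaulay duration = Σ(t·PV) / P = 47,414.5644 / 8,084.8615 = 5.86461 years.

5.8646 years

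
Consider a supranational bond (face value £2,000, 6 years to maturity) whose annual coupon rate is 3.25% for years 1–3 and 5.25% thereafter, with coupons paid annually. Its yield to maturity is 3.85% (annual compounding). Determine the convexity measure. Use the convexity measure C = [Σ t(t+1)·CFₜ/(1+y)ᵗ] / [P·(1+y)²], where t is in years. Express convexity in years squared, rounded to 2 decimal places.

With y = 0.0385:
  t   CF        PV=CF/(1+0.0385)^t    t·PV        t(t+1)·PV
  1        65.00        62.5903        62.5903         125.1805
  2        65.00        60.2699       120.5398         361.6193
  3        65.00        58.0355       174.1065         696.4262
  4       105.00        90.2741       361.0965       1,805.4825
  5       105.00        86.9274       434.6371       2,607.8226
  6     2,105.00     1,678.0817    10,068.4901      70,479.4304
  Σ                  2,036.1789    11,221.4603      76,075.9616
P = 2,036.1789.
Convexity = Σ t(t+1)·PV / [P·(1+y)²] = 76,075.9616 / (2,036.1789 × 1.078482) = 34.64324.

34.64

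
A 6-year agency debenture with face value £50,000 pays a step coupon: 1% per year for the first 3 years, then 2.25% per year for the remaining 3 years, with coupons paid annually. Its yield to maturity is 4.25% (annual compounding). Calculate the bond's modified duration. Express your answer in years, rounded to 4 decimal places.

5.5688 years

Periodic yield y = 0.0425. First find Macaulay duration:
  t   CF        PV=CF/(1+0.0425)^t    t·PV
  1       500.00       479.6163       479.6163
  2       500.00       460.0636       920.1272
  3       500.00       441.3080     1,323.9240
  4     1,125.00       952.4633     3,809.8534
  5     1,125.00       913.6339     4,568.1695
  6    51,125.00    39,826.9399   238,961.6396
  Σ                 43,074.0251   250,063.3300
P = 43,074.0251; Macaulay duration = 250,063.3300 / 43,074.0251 = 5.80543 years.
Modified duration = D_Mac / (1 + y) = 5.80543 / 1.0425 = 5.56876 years.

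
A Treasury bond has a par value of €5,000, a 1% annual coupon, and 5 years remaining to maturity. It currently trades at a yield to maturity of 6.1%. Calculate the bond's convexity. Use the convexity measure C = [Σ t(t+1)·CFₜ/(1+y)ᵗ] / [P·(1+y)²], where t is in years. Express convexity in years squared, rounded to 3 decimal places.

25.851

With y = 0.061:
  t   CF        PV=CF/(1+0.061)^t    t·PV        t(t+1)·PV
  1        50.00        47.1254        47.1254          94.2507
  2        50.00        44.4160        88.8320         266.4959
  3        50.00        41.8624       125.5871         502.3485
  4        50.00        39.4556       157.8223         789.1117
  5     5,050.00     3,755.9038    18,779.5189     112,677.1136
  Σ                  3,928.7631    19,198.8857     114,329.3203
P = 3,928.7631.
Convexity = Σ t(t+1)·PV / [P·(1+y)²] = 114,329.3203 / (3,928.7631 × 1.125721) = 25.85062.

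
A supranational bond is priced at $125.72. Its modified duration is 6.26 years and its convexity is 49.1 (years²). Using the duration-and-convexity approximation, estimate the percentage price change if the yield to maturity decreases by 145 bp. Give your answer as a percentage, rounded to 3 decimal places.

Duration effect: -D_mod·Δy = -6.26 × (-0.0145) = +0.090770
Convexity effect: ½·C·(Δy)² = 0.5 × 49.1 × (-0.0145)² = +0.0051616375
ΔP/P ≈ +0.090770 + 0.0051616375 = +0.0959316375
= +9.59316375%.

+9.593%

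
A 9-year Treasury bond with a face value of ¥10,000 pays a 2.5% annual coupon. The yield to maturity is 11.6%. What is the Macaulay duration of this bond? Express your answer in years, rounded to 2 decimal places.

Periodic yield y = 0.116. Discount each cash flow and weight by its year:
  t   CF        PV=CF/(1+0.116)^t    t·PV
  1       250.00       224.0143       224.0143
  2       250.00       200.7297       401.4594
  3       250.00       179.8653       539.5959
  4       250.00       161.1696       644.6786
  5       250.00       144.4172       722.0862
  6       250.00       129.4061       776.4368
  7       250.00       115.9553       811.6872
  8       250.00       103.9026       831.2209
  9    10,250.00     3,817.2105    34,354.8948
  Σ                  5,076.6708    39,306.0741
Price P = Σ PV = 5,076.6708.
Macaulay duration = Σ(t·PV) / P = 39,306.0741 / 5,076.6708 = 7.74249 years.

7.74 years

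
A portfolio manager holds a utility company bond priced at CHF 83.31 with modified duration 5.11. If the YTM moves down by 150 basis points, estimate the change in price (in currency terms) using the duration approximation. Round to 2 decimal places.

+CHF 6.39

Duration approximation: ΔP/P ≈ -D_mod · Δy = -5.11 × (-0.015) = +0.076650.
ΔP ≈ 83.31 × (+0.076650) = +6.3857115.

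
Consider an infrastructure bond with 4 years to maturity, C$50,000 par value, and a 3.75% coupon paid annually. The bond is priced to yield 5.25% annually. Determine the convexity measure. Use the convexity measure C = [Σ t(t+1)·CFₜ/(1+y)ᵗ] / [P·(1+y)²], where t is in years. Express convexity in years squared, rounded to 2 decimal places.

With y = 0.0525:
  t   CF        PV=CF/(1+0.0525)^t    t·PV        t(t+1)·PV
  1     1,875.00     1,781.4727     1,781.4727       3,562.9454
  2     1,875.00     1,692.6106     3,385.2213      10,155.6638
  3     1,875.00     1,608.1811     4,824.5434      19,298.1734
  4    51,875.00    42,273.6446   169,094.5783     845,472.8916
  Σ                 47,355.9090   179,085.8156     878,489.6741
P = 47,355.9090.
Convexity = Σ t(t+1)·PV / [P·(1+y)²] = 878,489.6741 / (47,355.9090 × 1.107756) = 16.74628.

16.75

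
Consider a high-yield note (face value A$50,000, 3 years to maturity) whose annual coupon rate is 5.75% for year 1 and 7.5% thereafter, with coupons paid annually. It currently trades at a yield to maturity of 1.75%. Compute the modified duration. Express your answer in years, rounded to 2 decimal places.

2.79 years

Periodic yield y = 0.0175. First find Macaulay duration:
  t   CF        PV=CF/(1+0.0175)^t    t·PV
  1     2,875.00     2,825.5528     2,825.5528
  2     3,750.00     3,622.1166     7,244.2333
  3    53,750.00    51,024.0838   153,072.2513
  Σ                 57,471.7532   163,142.0374
P = 57,471.7532; Macaulay duration = 163,142.0374 / 57,471.7532 = 2.83865 years.
Modified duration = D_Mac / (1 + y) = 2.83865 / 1.0175 = 2.78983 years.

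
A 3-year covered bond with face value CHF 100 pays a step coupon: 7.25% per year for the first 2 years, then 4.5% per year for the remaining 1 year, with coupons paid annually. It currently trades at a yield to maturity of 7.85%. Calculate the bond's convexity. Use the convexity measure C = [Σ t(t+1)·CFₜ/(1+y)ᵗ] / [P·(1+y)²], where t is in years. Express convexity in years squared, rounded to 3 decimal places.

With y = 0.0785:
  t   CF        PV=CF/(1+0.0785)^t    t·PV        t(t+1)·PV
  1         7.25         6.7223         6.7223          13.4446
  2         7.25         6.2330        12.4660          37.3981
  3       104.50        83.3021       249.9062         999.6250
  Σ                     96.2574       269.0946       1,050.4676
P = 96.2574.
Convexity = Σ t(t+1)·PV / [P·(1+y)²] = 1,050.4676 / (96.2574 × 1.163162) = 9.38228.

9.382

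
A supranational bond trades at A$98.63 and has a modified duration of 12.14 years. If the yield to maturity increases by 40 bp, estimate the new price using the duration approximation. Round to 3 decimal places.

A$93.841

Duration approximation: ΔP/P ≈ -D_mod · Δy = -12.14 × (+0.004) = -0.048560.
New price ≈ 98.63 × (1 - 0.048560) = 93.8405272.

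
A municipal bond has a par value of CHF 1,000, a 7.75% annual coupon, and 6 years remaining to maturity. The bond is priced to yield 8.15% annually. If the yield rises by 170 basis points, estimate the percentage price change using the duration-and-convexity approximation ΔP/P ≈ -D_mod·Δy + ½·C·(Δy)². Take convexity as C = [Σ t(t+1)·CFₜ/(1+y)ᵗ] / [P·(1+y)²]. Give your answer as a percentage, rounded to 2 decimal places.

With y = 0.0815:
  t   CF        PV=CF/(1+0.0815)^t    t·PV        t(t+1)·PV
  1        77.50        71.6597        71.6597         143.3195
  2        77.50        66.2596       132.5192         397.5575
  3        77.50        61.2664       183.7991         735.1964
  4        77.50        56.6494       226.5978       1,132.9888
  5        77.50        52.3804       261.9022       1,571.4130
  6     1,077.50       673.3768     4,040.2607      28,281.8247
  Σ                    981.5923     4,916.7386      32,262.2998
P = 981.5923; D_Mac = 5.00894 yrs; D_mod = 4.63148 yrs; C = 28.10031.
Duration effect: -4.63148 × (+0.017) = -0.078735
Convexity effect: 0.5 × 28.10031 × (0.017)² = +0.0040605
ΔP/P ≈ -0.078735 + 0.0040605 = -0.074675 = -7.4675%.

-7.47%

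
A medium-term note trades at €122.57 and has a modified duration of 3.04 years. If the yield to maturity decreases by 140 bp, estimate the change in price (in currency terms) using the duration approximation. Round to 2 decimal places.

+€5.22

Duration approximation: ΔP/P ≈ -D_mod · Δy = -3.04 × (-0.014) = +0.042560.
ΔP ≈ 122.57 × (+0.042560) = +5.2165792.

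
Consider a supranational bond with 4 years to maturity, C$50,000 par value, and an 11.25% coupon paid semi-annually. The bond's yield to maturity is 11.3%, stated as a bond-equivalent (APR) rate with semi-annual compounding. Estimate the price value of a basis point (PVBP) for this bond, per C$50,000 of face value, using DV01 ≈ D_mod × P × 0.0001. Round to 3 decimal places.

C$15.726

Periodic yield y = 0.0565.
  t   CF        PV=CF/(1+0.0565)^t    t·PV
  1     2,812.50     2,662.0918     2,662.0918
  2     2,812.50     2,519.7272     5,039.4544
  3     2,812.50     2,384.9761     7,154.9282
  4     2,812.50     2,257.4312     9,029.7249
  5     2,812.50     2,136.7073    10,683.5363
  6     2,812.50     2,022.4394    12,134.6366
  7     2,812.50     1,914.2825    13,399.9773
  8    52,812.50    34,023.6354   272,189.0828
  Σ                 49,921.2908   332,293.4322
P = 49,921.2908; D_Mac = 6.65635 half-year periods = 3.32817 yrs; D_mod = 3.15019 yrs.
DV01 ≈ 3.15019 × 49,921.2908 × 0.0001 = 15.726144.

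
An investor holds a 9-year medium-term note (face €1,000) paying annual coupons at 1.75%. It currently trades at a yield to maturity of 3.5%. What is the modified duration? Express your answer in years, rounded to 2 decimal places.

Periodic yield y = 0.035. First find Macaulay duration:
  t   CF        PV=CF/(1+0.035)^t    t·PV
  1        17.50        16.9082        16.9082
  2        17.50        16.3364        32.6729
  3        17.50        15.7840        47.3520
  4        17.50        15.2502        61.0010
  5        17.50        14.7345        73.6727
  6        17.50        14.2363        85.4176
  7        17.50        13.7548        96.2839
  8        17.50        13.2897       106.3176
  9     1,017.50       746.5713     6,719.1414
  Σ                    866.8655     7,238.7671
P = 866.8655; Macaulay duration = 7,238.7671 / 866.8655 = 8.35051 years.
Modified duration = D_Mac / (1 + y) = 8.35051 / 1.035 = 8.06812 years.

8.07 years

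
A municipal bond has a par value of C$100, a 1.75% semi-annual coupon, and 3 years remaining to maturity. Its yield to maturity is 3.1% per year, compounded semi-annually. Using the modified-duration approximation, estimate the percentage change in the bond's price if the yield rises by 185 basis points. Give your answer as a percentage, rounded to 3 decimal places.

-5.345%

Periodic yield y = 0.0155. Modified duration first:
  t   CF        PV=CF/(1+0.0155)^t    t·PV
  1        0.875         0.8616         0.8616
  2        0.875         0.8485         1.6970
  3        0.875         0.8355         2.5066
  4        0.875         0.8228         3.2912
  5        0.875         0.8102         4.0512
  6      100.875        91.9822       551.8934
  Σ                     96.1609       564.3010
P = 96.1609; D_Mac = 5.86830 half-year periods = 2.93415 yrs; D_mod = 2.93415/(1+0.0155) = 2.88936 yrs.
ΔP/P ≈ -D_mod · Δy = -2.88936 × (+0.0185) = -0.053453 = -5.3453%.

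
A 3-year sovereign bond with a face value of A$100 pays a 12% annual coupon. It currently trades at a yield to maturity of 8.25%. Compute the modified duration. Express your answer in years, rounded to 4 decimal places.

Periodic yield y = 0.0825. First find Macaulay duration:
  t   CF        PV=CF/(1+0.0825)^t    t·PV
  1        12.00        11.0855        11.0855
  2        12.00        10.2406        20.4812
  3       112.00        88.2946       264.8839
  Σ                    109.6207       296.4506
P = 109.6207; Macaulay duration = 296.4506 / 109.6207 = 2.70433 years.
Modified duration = D_Mac / (1 + y) = 2.70433 / 1.0825 = 2.49823 years.

2.4982 years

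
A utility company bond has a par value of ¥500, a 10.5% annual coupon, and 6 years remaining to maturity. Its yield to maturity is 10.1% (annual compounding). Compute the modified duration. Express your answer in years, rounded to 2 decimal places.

Periodic yield y = 0.101. First find Macaulay duration:
  t   CF        PV=CF/(1+0.101)^t    t·PV
  1        52.50        47.6839        47.6839
  2        52.50        43.3096        86.6193
  3        52.50        39.3366       118.0099
  4        52.50        35.7281       142.9124
  5        52.50        32.4506       162.2530
  6       552.50       310.1761     1,861.0568
  Σ                    508.6851     2,418.5354
P = 508.6851; Macaulay duration = 2,418.5354 / 508.6851 = 4.75448 years.
Modified duration = D_Mac / (1 + y) = 4.75448 / 1.101 = 4.31833 years.

4.32 years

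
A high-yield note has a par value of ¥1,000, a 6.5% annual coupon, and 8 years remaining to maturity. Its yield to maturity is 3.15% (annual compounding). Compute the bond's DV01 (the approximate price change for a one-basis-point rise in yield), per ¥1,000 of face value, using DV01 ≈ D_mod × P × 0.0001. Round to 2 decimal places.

¥0.80

Periodic yield y = 0.0315.
  t   CF        PV=CF/(1+0.0315)^t    t·PV
  1        65.00        63.0150        63.0150
  2        65.00        61.0907       122.1813
  3        65.00        59.2251       177.6752
  4        65.00        57.4165       229.6658
  5        65.00        55.6631       278.3154
  6        65.00        53.9632       323.7794
  7        65.00        52.3153       366.2071
  8     1,065.00       830.9899     6,647.9193
  Σ                  1,233.6788     8,208.7586
P = 1,233.6788; D_Mac = 6.65389 yrs; D_mod = 6.45069 yrs.
DV01 ≈ 6.45069 × 1,233.6788 × 0.0001 = 0.795808.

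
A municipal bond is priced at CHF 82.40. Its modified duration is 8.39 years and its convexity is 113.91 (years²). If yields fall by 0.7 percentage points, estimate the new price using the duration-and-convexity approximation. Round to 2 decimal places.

Duration effect: -D_mod·Δy = -8.39 × (-0.007) = +0.058730
Convexity effect: ½·C·(Δy)² = 0.5 × 113.91 × (-0.007)² = +0.002790795
ΔP/P ≈ +0.058730 + 0.002790795 = +0.061520795
New price ≈ 82.40 × (1 + 0.061520795) = 87.469313508.

CHF 87.47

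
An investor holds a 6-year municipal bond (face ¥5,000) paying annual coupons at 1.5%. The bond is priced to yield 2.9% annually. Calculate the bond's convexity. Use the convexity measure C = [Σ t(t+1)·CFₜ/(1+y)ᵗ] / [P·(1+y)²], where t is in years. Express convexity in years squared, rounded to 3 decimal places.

With y = 0.029:
  t   CF        PV=CF/(1+0.029)^t    t·PV        t(t+1)·PV
  1        75.00        72.8863        72.8863         145.7726
  2        75.00        70.8322       141.6643         424.9930
  3        75.00        68.8359       206.5078         826.0311
  4        75.00        66.8959       267.5838       1,337.9188
  5        75.00        65.0106       325.0532       1,950.3190
  6     5,075.00     4,275.0756    25,650.4535     179,553.1747
  Σ                  4,619.5365    26,664.1489     184,238.2092
P = 4,619.5365.
Convexity = Σ t(t+1)·PV / [P·(1+y)²] = 184,238.2092 / (4,619.5365 × 1.058841) = 37.66609.

37.666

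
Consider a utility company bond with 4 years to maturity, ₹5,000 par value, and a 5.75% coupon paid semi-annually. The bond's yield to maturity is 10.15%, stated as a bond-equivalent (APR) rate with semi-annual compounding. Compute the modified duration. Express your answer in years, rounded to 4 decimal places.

3.4207 years

Periodic yield y = 0.05075. First find Macaulay duration:
  t   CF        PV=CF/(1+0.05075)^t    t·PV
  1       143.75       136.8070       136.8070
  2       143.75       130.1994       260.3988
  3       143.75       123.9109       371.7328
  4       143.75       117.9262       471.7048
  5       143.75       112.2305       561.1525
  6       143.75       106.8099       640.8593
  7       143.75       101.6511       711.5577
  8     5,143.75     3,461.6620    27,693.2962
  Σ                  4,291.1971    30,847.5091
P = 4,291.1971; Macaulay duration = 30,847.5091 / 4,291.1971 = 7.18856 half-year periods = 3.59428 years.
Modified duration = D_Mac / (1 + y) = 3.59428 / 1.05075 = 3.42068 years.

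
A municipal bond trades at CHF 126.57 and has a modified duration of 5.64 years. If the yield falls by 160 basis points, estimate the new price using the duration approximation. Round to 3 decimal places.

CHF 137.992

Duration approximation: ΔP/P ≈ -D_mod · Δy = -5.64 × (-0.016) = +0.090240.
New price ≈ 126.57 × (1 + 0.090240) = 137.9916768.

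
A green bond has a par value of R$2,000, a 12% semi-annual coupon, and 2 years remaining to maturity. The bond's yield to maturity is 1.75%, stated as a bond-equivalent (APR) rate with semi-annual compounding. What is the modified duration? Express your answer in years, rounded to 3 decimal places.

1.836 years

Periodic yield y = 0.00875. First find Macaulay duration:
  t   CF        PV=CF/(1+0.00875)^t    t·PV
  1       120.00       118.9591       118.9591
  2       120.00       117.9272       235.8545
  3       120.00       116.9043       350.7130
  4     2,120.00     2,047.3951     8,189.5806
  Σ                  2,401.1858     8,895.1072
P = 2,401.1858; Macaulay duration = 8,895.1072 / 2,401.1858 = 3.70446 half-year periods = 1.85223 years.
Modified duration = D_Mac / (1 + y) = 1.85223 / 1.00875 = 1.83617 years.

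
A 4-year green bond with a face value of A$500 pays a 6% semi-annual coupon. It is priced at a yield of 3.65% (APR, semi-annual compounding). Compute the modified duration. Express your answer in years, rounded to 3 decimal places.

Periodic yield y = 0.01825. First find Macaulay duration:
  t   CF        PV=CF/(1+0.01825)^t    t·PV
  1        15.00        14.7312        14.7312
  2        15.00        14.4671        28.9343
  3        15.00        14.2078        42.6235
  4        15.00        13.9532        55.8128
  5        15.00        13.7031        68.5156
  6        15.00        13.4575        80.7451
  7        15.00        13.2163        92.5142
  8       515.00       445.6274     3,565.0191
  Σ                    543.3636     3,948.8957
P = 543.3636; Macaulay duration = 3,948.8957 / 543.3636 = 7.26750 half-year periods = 3.63375 years.
Modified duration = D_Mac / (1 + y) = 3.63375 / 1.01825 = 3.56862 years.

3.569 years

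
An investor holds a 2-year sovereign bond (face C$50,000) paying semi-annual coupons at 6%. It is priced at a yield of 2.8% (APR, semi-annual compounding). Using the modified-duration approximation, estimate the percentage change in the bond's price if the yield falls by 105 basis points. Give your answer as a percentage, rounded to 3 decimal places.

Periodic yield y = 0.014. Modified duration first:
  t   CF        PV=CF/(1+0.014)^t    t·PV
  1     1,500.00     1,479.2899     1,479.2899
  2     1,500.00     1,458.8658     2,917.7316
  3     1,500.00     1,438.7237     4,316.1711
  4    51,500.00    48,714.1814   194,856.7256
  Σ                 53,091.0609   203,569.9183
P = 53,091.0609; D_Mac = 3.83435 half-year periods = 1.91718 yrs; D_mod = 1.91718/(1+0.014) = 1.89071 yrs.
ΔP/P ≈ -D_mod · Δy = -1.89071 × (-0.0105) = +0.019852 = +1.9852%.

+1.985%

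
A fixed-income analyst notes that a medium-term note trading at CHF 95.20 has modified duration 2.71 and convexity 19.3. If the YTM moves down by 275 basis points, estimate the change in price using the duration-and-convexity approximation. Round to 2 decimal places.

+CHF 7.79

Duration effect: -D_mod·Δy = -2.71 × (-0.0275) = +0.074525
Convexity effect: ½·C·(Δy)² = 0.5 × 19.3 × (-0.0275)² = +0.0072978125
ΔP/P ≈ +0.074525 + 0.0072978125 = +0.0818228125
ΔP ≈ 95.20 × (+0.0818228125) = +7.78953175.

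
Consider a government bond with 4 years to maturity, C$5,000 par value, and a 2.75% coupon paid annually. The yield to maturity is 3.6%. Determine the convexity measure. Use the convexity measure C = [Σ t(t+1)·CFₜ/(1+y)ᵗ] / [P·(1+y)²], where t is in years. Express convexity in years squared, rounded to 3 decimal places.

17.639

With y = 0.036:
  t   CF        PV=CF/(1+0.036)^t    t·PV        t(t+1)·PV
  1       137.50       132.7220       132.7220         265.4440
  2       137.50       128.1100       256.2201         768.6603
  3       137.50       123.6583       370.9750       1,483.9001
  4     5,137.50     4,459.7736    17,839.0944      89,195.4722
  Σ                  4,844.2640    18,599.0116      91,713.4766
P = 4,844.2640.
Convexity = Σ t(t+1)·PV / [P·(1+y)²] = 91,713.4766 / (4,844.2640 × 1.073296) = 17.63948.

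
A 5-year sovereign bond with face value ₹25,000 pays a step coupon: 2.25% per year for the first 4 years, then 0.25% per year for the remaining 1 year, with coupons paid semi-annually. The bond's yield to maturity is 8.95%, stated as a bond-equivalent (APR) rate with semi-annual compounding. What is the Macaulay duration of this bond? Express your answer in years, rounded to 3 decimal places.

4.704 years

Periodic yield y = 0.04475. Discount each cash flow and weight by its period:
  t   CF        PV=CF/(1+0.04475)^t    t·PV
  1       281.25       269.2032       269.2032
  2       281.25       257.6723       515.3446
  3       281.25       246.6354       739.9062
  4       281.25       236.0712       944.2848
  5       281.25       225.9595     1,129.7976
  6       281.25       216.2809     1,297.6857
  7       281.25       207.0169     1,449.1185
  8       281.25       198.1497     1,585.1979
  9        31.25        21.0736       189.6623
  10   25,031.25    16,156.9261   161,569.2614
  Σ                 18,034.9889   169,689.4621
Price P = Σ PV = 18,034.9889.
Macaulay duration = Σ(t·PV) / P = 169,689.4621 / 18,034.9889 = 9.40890 half-year periods.
In years: 9.40890 / 2 = 4.70445 years.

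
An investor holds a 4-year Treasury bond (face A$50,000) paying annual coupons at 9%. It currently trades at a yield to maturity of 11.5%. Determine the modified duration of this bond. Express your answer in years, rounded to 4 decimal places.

Periodic yield y = 0.115. First find Macaulay duration:
  t   CF        PV=CF/(1+0.115)^t    t·PV
  1     4,500.00     4,035.8744     4,035.8744
  2     4,500.00     3,619.6183     7,239.2367
  3     4,500.00     3,246.2945     9,738.8834
  4    54,500.00    35,261.1955   141,044.7820
  Σ                 46,162.9828   162,058.7766
P = 46,162.9828; Macaulay duration = 162,058.7766 / 46,162.9828 = 3.51058 years.
Modified duration = D_Mac / (1 + y) = 3.51058 / 1.115 = 3.14850 years.

3.1485 years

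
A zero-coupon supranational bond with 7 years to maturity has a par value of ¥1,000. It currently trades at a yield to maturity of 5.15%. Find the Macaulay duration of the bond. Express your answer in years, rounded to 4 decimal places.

A zero-coupon bond has a single cash flow at maturity, so its Macaulay duration equals its maturity: 7 years.

7.0000 years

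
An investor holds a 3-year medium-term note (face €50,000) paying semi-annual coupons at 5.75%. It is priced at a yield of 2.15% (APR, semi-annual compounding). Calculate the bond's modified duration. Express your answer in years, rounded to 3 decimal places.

Periodic yield y = 0.01075. First find Macaulay duration:
  t   CF        PV=CF/(1+0.01075)^t    t·PV
  1     1,437.50     1,422.2112     1,422.2112
  2     1,437.50     1,407.0851     2,814.1701
  3     1,437.50     1,392.1198     4,176.3593
  4     1,437.50     1,377.3137     5,509.2546
  5     1,437.50     1,362.6650     6,813.3250
  6    51,437.50    48,241.1167   289,446.7003
  Σ                 55,202.5114   310,182.0206
P = 55,202.5114; Macaulay duration = 310,182.0206 / 55,202.5114 = 5.61898 half-year periods = 2.80949 years.
Modified duration = D_Mac / (1 + y) = 2.80949 / 1.01075 = 2.77961 years.

2.780 years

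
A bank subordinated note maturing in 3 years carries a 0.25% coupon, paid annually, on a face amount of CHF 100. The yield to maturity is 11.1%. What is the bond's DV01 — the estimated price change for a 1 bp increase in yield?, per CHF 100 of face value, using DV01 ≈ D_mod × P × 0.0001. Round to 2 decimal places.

Periodic yield y = 0.111.
  t   CF        PV=CF/(1+0.111)^t    t·PV
  1         0.25         0.2250         0.2250
  2         0.25         0.2025         0.4051
  3       100.25        73.1042       219.3125
  Σ                     73.5317       219.9426
P = 73.5317; D_Mac = 2.99113 yrs; D_mod = 2.69228 yrs.
DV01 ≈ 2.69228 × 73.5317 × 0.0001 = 0.019797.

CHF 0.02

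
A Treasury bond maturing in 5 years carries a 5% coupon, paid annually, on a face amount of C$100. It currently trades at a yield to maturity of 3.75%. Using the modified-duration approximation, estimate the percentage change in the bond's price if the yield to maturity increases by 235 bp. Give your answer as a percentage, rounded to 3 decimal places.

-10.328%

Periodic yield y = 0.0375. Modified duration first:
  t   CF        PV=CF/(1+0.0375)^t    t·PV
  1         5.00         4.8193         4.8193
  2         5.00         4.6451         9.2902
  3         5.00         4.4772        13.4316
  4         5.00         4.3154        17.2615
  5       105.00        87.3472       436.7358
  Σ                    105.6041       481.5383
P = 105.6041; D_Mac = 4.55985 yrs; D_mod = 4.55985/(1+0.0375) = 4.39503 yrs.
ΔP/P ≈ -D_mod · Δy = -4.39503 × (+0.0235) = -0.103283 = -10.3283%.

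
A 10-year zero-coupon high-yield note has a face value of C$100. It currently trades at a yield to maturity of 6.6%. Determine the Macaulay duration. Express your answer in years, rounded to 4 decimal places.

A zero-coupon bond has a single cash flow at maturity, so its Macaulay duration equals its maturity: 10 years.

10.0000 years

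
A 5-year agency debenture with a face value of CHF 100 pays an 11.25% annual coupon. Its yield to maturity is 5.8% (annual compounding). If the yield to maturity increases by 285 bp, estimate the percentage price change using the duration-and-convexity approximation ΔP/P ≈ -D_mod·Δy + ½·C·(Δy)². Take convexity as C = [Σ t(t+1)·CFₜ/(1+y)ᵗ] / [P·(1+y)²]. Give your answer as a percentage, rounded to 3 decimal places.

With y = 0.058:
  t   CF        PV=CF/(1+0.058)^t    t·PV        t(t+1)·PV
  1        11.25        10.6333        10.6333          21.2665
  2        11.25        10.0504        20.1007          60.3021
  3        11.25         9.4994        28.4982         113.9926
  4        11.25         8.9786        35.9145         179.5725
  5       111.25        83.9212       419.6060       2,517.6360
  Σ                    123.0828       514.7526       2,892.7698
P = 123.0828; D_Mac = 4.18216 yrs; D_mod = 3.95290 yrs; C = 20.99641.
Duration effect: -3.95290 × (+0.0285) = -0.112658
Convexity effect: 0.5 × 20.99641 × (0.0285)² = +0.0085272
ΔP/P ≈ -0.112658 + 0.0085272 = -0.104130 = -10.4130%.

-10.413%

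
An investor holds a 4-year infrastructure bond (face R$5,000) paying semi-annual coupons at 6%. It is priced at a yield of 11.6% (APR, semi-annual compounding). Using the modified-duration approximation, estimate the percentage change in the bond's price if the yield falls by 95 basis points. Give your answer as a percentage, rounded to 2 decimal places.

+3.20%

Periodic yield y = 0.058. Modified duration first:
  t   CF        PV=CF/(1+0.058)^t    t·PV
  1       150.00       141.7769       141.7769
  2       150.00       134.0047       268.0093
  3       150.00       126.6585       379.9754
  4       150.00       119.7150       478.8600
  5       150.00       113.1522       565.7609
  6       150.00       106.9491       641.6948
  7       150.00       101.0861       707.6029
  8     5,150.00     3,280.3629    26,242.9030
  Σ                  4,123.7054    29,426.5833
P = 4,123.7054; D_Mac = 7.13596 half-year periods = 3.56798 yrs; D_mod = 3.56798/(1+0.058) = 3.37238 yrs.
ΔP/P ≈ -D_mod · Δy = -3.37238 × (-0.0095) = +0.032038 = +3.2038%.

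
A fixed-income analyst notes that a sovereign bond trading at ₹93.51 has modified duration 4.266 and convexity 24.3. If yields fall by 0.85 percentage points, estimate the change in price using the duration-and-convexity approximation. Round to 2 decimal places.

+₹3.47

Duration effect: -D_mod·Δy = -4.266 × (-0.0085) = +0.036261
Convexity effect: ½·C·(Δy)² = 0.5 × 24.3 × (-0.0085)² = +0.0008778375
ΔP/P ≈ +0.036261 + 0.0008778375 = +0.0371388375
ΔP ≈ 93.51 × (+0.0371388375) = +3.472852694625.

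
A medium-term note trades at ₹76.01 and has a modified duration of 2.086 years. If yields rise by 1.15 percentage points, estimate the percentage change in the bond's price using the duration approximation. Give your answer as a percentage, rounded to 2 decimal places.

Duration approximation: ΔP/P ≈ -D_mod · Δy = -2.086 × (+0.0115) = -0.023989.
As a percentage: -2.3989%.

-2.40%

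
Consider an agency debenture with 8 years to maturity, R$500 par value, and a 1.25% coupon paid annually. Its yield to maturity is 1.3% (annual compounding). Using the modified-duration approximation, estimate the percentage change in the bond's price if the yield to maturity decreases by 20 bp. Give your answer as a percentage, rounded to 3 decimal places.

Periodic yield y = 0.013. Modified duration first:
  t   CF        PV=CF/(1+0.013)^t    t·PV
  1         6.25         6.1698         6.1698
  2         6.25         6.0906        12.1812
  3         6.25         6.0125        18.0374
  4         6.25         5.9353        23.7412
  5         6.25         5.8591        29.2956
  6         6.25         5.7839        34.7036
  7         6.25         5.7097        39.9680
  8       506.25       456.5512     3,652.4095
  Σ                    498.1121     3,816.5062
P = 498.1121; D_Mac = 7.66194 yrs; D_mod = 7.66194/(1+0.013) = 7.56362 yrs.
ΔP/P ≈ -D_mod · Δy = -7.56362 × (-0.002) = +0.015127 = +1.5127%.

+1.513%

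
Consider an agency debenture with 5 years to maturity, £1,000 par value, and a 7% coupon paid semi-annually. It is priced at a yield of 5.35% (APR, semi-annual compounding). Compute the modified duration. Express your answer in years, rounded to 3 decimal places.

Periodic yield y = 0.02675. First find Macaulay duration:
  t   CF        PV=CF/(1+0.02675)^t    t·PV
  1        35.00        34.0881        34.0881
  2        35.00        33.2000        66.4001
  3        35.00        32.3351        97.0052
  4        35.00        31.4926       125.9706
  5        35.00        30.6722       153.3608
  6        35.00        29.8731       179.2384
  7        35.00        29.0948       203.6635
  8        35.00        28.3368       226.6942
  9        35.00        27.5985       248.3866
  10    1,035.00       794.8647     7,948.6474
  Σ                  1,071.5559     9,283.4549
P = 1,071.5559; Macaulay duration = 9,283.4549 / 1,071.5559 = 8.66353 half-year periods = 4.33176 years.
Modified duration = D_Mac / (1 + y) = 4.33176 / 1.02675 = 4.21891 years.

4.219 years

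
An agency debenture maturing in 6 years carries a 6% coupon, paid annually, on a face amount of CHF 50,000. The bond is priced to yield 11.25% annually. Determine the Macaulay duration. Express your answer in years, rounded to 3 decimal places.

5.092 years

Periodic yield y = 0.1125. Discount each cash flow and weight by its year:
  t   CF        PV=CF/(1+0.1125)^t    t·PV
  1     3,000.00     2,696.6292     2,696.6292
  2     3,000.00     2,423.9364     4,847.8727
  3     3,000.00     2,178.8192     6,536.4576
  4     3,000.00     1,958.4892     7,833.9567
  5     3,000.00     1,760.4397     8,802.1986
  6    53,000.00    27,956.0463   167,736.2780
  Σ                 38,974.3600   198,453.3929
Price P = Σ PV = 38,974.3600.
Macaulay duration = Σ(t·PV) / P = 198,453.3929 / 38,974.3600 = 5.09190 years.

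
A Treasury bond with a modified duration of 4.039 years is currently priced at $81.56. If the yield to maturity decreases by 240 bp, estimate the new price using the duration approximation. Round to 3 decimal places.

$89.466

Duration approximation: ΔP/P ≈ -D_mod · Δy = -4.039 × (-0.024) = +0.096936.
New price ≈ 81.56 × (1 + 0.096936) = 89.46610016.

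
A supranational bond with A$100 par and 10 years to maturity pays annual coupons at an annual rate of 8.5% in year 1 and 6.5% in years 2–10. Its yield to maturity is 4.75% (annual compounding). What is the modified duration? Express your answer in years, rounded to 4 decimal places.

7.3563 years

Periodic yield y = 0.0475. First find Macaulay duration:
  t   CF        PV=CF/(1+0.0475)^t    t·PV
  1         8.50         8.1146         8.1146
  2         6.50         5.9239        11.8477
  3         6.50         5.6552        16.9657
  4         6.50         5.3988        21.5952
  5         6.50         5.1540        25.7699
  6         6.50         4.9203        29.5216
  7         6.50         4.6972        32.8801
  8         6.50         4.4842        35.8733
  9         6.50         4.2808        38.5274
  10      106.50        66.9591       669.5905
  Σ                    115.5879       890.6861
P = 115.5879; Macaulay duration = 890.6861 / 115.5879 = 7.70570 years.
Modified duration = D_Mac / (1 + y) = 7.70570 / 1.0475 = 7.35628 years.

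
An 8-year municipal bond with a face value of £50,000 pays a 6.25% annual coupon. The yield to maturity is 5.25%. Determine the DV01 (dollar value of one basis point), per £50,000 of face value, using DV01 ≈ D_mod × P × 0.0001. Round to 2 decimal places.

£33.28

Periodic yield y = 0.0525.
  t   CF        PV=CF/(1+0.0525)^t    t·PV
  1     3,125.00     2,969.1211     2,969.1211
  2     3,125.00     2,821.0177     5,642.0354
  3     3,125.00     2,680.3019     8,040.9056
  4     3,125.00     2,546.6051    10,186.4204
  5     3,125.00     2,419.5773    12,097.8864
  6     3,125.00     2,298.8858    13,793.3147
  7     3,125.00     2,184.2145    15,289.5017
  8    53,125.00    35,279.4745   282,235.7956
  Σ                 53,199.1979   350,254.9810
P = 53,199.1979; D_Mac = 6.58384 yrs; D_mod = 6.25543 yrs.
DV01 ≈ 6.25543 × 53,199.1979 × 0.0001 = 33.278383.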